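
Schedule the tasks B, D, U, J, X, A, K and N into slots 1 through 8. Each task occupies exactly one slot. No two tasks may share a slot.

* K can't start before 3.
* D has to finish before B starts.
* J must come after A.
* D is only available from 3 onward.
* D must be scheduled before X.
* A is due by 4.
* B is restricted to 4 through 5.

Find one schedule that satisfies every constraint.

X=6, N=8, K=5, J=2, B=4, U=7, D=3, A=1

Checking: D(3) before X(6); D(3) before B(4); A(1) before J(2); D=3 in [3,8]; K=5 in [3,8]; B=4 in [4,5]; A=1 in [1,4]; max 1 per slot (cap 1).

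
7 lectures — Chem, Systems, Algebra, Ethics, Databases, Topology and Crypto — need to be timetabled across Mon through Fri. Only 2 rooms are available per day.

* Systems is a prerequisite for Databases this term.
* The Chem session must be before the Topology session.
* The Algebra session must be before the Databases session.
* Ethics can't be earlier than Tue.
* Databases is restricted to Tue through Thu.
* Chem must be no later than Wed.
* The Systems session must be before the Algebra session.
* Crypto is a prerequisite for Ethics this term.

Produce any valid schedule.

Databases in Wed; Crypto in Tue; Systems in Mon; Algebra in Tue; Topology in Thu; Chem in Mon; Ethics in Wed

Checking: Systems(Mon) before Databases(Wed); Systems(Mon) before Algebra(Tue); Crypto(Tue) before Ethics(Wed); Chem(Mon) before Topology(Thu); Algebra(Tue) before Databases(Wed); Databases=Wed in [Tue,Thu]; Chem=Mon in [Mon,Wed]; Ethics=Wed in [Tue,Fri]; max 2 per day (cap 2).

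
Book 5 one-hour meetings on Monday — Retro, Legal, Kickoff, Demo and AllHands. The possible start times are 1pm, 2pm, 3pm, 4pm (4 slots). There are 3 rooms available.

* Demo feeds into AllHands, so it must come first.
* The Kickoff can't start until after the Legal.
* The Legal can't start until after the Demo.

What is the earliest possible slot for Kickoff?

Precedence pushes Kickoff to at least 3pm.
Kickoff at 3pm is achievable: Demo=1pm, Legal=2pm, Kickoff=3pm, Retro=1pm, AllHands=2pm.

3pm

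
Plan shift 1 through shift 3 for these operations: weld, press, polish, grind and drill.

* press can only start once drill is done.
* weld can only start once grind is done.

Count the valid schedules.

27

Splitting on weld: it can be shift 2 (9), shift 3 (18). Listing each branch's schedules as (press, polish, grind, drill) by shift number:
weld=shift 2: (2,1,1,1) (2,2,1,1) (2,3,1,1) (3,1,1,1) (3,1,1,2) (3,2,1,1) (3,2,1,2) (3,3,1,1) (3,3,1,2) — 9.
weld=shift 3: (2,1,1,1) (2,1,2,1) (2,2,1,1) (2,2,2,1) (2,3,1,1) (2,3,2,1) (3,1,1,1) (3,1,1,2) (3,1,2,1) (3,1,2,2) (3,2,1,1) (3,2,1,2) (3,2,2,1) (3,2,2,2) (3,3,1,1) (3,3,1,2) (3,3,2,1) (3,3,2,2) — 18.
Summing: 9 + 18 = 27.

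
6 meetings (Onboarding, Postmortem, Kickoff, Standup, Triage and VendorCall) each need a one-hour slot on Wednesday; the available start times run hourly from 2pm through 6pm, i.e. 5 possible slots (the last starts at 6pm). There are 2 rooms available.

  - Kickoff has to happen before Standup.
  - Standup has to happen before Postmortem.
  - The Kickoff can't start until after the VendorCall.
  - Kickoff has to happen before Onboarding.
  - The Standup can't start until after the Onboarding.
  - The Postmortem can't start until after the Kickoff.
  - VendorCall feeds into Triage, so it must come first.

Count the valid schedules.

Enumerating: Standup in 5pm, Postmortem in 6pm, VendorCall in 2pm, Kickoff in 3pm, Onboarding in 4pm, Triage in 3pm | Onboarding -> 4pm; Triage -> 4pm; Postmortem -> 6pm; VendorCall -> 2pm; Kickoff -> 3pm; Standup -> 5pm | VendorCall=2pm, Standup=5pm, Postmortem=6pm, Triage=5pm, Onboarding=4pm, Kickoff=3pm | Kickoff in 3pm; Standup in 5pm; Postmortem in 6pm; Triage in 6pm; Onboarding in 4pm; VendorCall in 2pm.

4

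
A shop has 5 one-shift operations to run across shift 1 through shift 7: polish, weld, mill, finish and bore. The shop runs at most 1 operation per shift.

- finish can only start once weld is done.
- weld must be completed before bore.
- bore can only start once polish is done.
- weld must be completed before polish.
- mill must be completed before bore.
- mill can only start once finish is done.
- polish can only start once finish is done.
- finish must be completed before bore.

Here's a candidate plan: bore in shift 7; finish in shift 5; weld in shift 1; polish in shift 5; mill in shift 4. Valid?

polish can only start once finish is done — violated.
bore can only start once polish is done — holds.
weld must be completed before polish — holds.
finish must be completed before bore — holds.
weld must be completed before bore — holds.
The shop runs at most 1 operation per shift — violated.
finish can only start once weld is done — holds.
mill must be completed before bore — holds.
mill can only start once finish is done — violated.

No — it violates: The shop runs at most 1 operation per shift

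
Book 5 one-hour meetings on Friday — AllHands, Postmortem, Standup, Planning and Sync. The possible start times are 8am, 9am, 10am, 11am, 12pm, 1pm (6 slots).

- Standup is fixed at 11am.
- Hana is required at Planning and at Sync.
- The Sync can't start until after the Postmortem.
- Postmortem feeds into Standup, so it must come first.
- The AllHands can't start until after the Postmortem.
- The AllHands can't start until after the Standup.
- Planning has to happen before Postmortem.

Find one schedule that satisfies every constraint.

AllHands=12pm; Sync=10am; Postmortem=9am; Standup=11am; Planning=8am

Checking: Postmortem(9am) before Standup(11am); Standup(11am) before AllHands(12pm); Postmortem(9am) before AllHands(12pm); Planning(8am) before Postmortem(9am); Postmortem(9am) before Sync(10am); Planning(8am) != Sync(10am); Standup=11am in [11am,11am].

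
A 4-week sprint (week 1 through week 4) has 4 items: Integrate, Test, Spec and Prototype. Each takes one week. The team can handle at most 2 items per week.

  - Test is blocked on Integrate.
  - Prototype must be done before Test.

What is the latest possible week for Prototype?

week 3

Downstream work caps Prototype at week 3.
Prototype at week 3 is achievable: Spec -> week 1, Test -> week 4, Integrate -> week 1, Prototype -> week 3.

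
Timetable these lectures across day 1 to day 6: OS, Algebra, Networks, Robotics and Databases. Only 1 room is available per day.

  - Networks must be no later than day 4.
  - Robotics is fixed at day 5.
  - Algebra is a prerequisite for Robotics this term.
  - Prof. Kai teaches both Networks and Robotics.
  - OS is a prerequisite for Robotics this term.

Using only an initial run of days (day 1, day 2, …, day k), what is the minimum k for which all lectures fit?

5 days

The precedence chain requires at least 2 distinct days.
With at most 1 per day and 5 lectures, at least 5 days are needed.
Robotics can't be placed before day 5, so the schedule must run through at least day 5.
5 works (last occupied day: day 5): for example Algebra=day 3, Robotics=day 5, Databases=day 4, Networks=day 1, OS=day 2.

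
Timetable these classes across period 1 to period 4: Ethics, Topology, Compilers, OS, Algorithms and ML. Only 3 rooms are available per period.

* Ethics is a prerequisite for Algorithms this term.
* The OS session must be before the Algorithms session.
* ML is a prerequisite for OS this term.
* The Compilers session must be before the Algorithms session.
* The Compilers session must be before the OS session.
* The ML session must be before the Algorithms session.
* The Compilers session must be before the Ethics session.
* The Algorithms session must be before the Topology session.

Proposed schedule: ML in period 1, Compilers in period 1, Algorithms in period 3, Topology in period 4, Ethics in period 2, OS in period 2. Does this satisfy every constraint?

The Algorithms session must be before the Topology session — holds.
The ML session must be before the Algorithms session — holds.
The Compilers session must be before the Ethics session — holds.
Only 3 rooms are available per period — holds.
The Compilers session must be before the OS session — holds.
Ethics is a prerequisite for Algorithms this term — holds.
ML is a prerequisite for OS this term — holds.
The OS session must be before the Algorithms session — holds.
The Compilers session must be before the Algorithms session — holds.

Yes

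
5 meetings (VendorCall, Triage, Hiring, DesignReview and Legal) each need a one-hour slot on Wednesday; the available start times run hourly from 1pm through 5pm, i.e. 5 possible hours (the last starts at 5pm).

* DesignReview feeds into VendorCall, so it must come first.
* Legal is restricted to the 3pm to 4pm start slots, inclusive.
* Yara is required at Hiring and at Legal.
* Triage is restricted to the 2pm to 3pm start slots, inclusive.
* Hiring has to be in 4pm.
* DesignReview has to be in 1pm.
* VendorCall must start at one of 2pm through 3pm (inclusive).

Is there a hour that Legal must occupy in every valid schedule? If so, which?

Legal's window is 3pm–4pm.
Hiring is fixed at 4pm, and Legal can't share a hour with Hiring.
So Legal must be 3pm.

3pm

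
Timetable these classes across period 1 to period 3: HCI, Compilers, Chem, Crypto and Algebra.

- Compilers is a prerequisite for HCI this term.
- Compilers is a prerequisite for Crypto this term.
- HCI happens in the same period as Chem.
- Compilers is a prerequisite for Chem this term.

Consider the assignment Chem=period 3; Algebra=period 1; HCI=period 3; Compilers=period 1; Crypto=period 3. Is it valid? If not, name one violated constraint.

Yes

HCI happens in the same period as Chem — holds.
Compilers is a prerequisite for Crypto this term — holds.
Compilers is a prerequisite for HCI this term — holds.
Compilers is a prerequisite for Chem this term — holds.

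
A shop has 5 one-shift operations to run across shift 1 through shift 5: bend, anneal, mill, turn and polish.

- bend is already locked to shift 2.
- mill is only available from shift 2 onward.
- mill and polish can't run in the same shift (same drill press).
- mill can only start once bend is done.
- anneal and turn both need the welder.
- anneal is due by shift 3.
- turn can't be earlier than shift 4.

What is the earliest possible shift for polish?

shift 1

polish at shift 1 is achievable: anneal=shift 1; bend=shift 2; polish=shift 1; mill=shift 3; turn=shift 4.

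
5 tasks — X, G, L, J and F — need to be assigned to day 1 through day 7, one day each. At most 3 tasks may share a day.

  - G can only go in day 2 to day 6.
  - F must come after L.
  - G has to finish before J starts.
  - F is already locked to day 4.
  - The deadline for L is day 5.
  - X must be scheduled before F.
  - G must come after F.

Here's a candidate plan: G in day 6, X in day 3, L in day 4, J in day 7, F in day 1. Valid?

G must come after F — holds.
G has to finish before J starts — holds.
At most 3 tasks may share a day — holds.
The deadline for L is day 5 — holds.
X must be scheduled before F — violated.
G can only go in day 2 to day 6 — holds.
F must come after L — violated.
F is already locked to day 4 — violated.

No — it violates: F must come after L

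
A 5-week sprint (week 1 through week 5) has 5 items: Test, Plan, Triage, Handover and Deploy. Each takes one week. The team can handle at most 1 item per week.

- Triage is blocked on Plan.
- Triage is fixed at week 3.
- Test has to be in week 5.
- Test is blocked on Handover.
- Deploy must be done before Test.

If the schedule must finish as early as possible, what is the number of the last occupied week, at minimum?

The precedence chain requires at least 2 distinct weeks.
With at most 1 per week and 5 tasks, at least 5 weeks are needed.
Test can't be placed before week 5, so the schedule must run through at least week 5.
5 works (last occupied week: week 5): for example Test in week 5; Deploy in week 4; Triage in week 3; Plan in week 1; Handover in week 2.

week 5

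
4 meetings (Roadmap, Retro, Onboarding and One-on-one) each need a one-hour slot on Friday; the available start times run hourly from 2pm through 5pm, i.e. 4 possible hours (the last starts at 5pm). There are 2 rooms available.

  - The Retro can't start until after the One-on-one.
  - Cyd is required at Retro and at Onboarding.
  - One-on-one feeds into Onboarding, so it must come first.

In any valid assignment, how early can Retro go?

3pm

Precedence pushes Retro to at least 3pm.
Retro at 3pm is achievable: Onboarding -> 4pm; Roadmap -> 2pm; Retro -> 3pm; One-on-one -> 2pm.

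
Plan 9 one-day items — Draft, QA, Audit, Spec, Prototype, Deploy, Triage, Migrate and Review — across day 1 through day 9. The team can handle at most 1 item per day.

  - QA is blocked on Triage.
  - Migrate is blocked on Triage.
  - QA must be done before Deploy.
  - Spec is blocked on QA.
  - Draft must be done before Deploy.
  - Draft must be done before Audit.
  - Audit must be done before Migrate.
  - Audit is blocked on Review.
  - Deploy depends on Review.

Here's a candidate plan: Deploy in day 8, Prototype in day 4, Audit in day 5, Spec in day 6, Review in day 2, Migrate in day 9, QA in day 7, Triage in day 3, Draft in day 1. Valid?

No — it violates: Spec is blocked on QA

Audit must be done before Migrate — holds.
Spec is blocked on QA — violated.
Deploy depends on Review — holds.
Migrate is blocked on Triage — holds.
Audit is blocked on Review — holds.
The team can handle at most 1 item per day — holds.
Draft must be done before Deploy — holds.
QA must be done before Deploy — holds.
QA is blocked on Triage — holds.
Draft must be done before Audit — holds.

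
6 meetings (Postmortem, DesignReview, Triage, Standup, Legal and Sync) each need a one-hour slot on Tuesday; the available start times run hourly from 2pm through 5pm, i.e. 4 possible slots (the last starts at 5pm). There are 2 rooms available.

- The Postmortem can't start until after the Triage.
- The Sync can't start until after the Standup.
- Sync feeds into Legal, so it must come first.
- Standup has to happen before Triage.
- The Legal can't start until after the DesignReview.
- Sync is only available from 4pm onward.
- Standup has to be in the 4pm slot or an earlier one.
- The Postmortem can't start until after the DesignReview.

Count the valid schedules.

Splitting on Postmortem: it can be 4pm (2), 5pm (7). Listing each branch's schedules as (DesignReview, Triage, Standup, Legal, Sync):
Postmortem=4pm: (2pm,3pm,2pm,5pm,4pm) (3pm,3pm,2pm,5pm,4pm) — 2.
Postmortem=5pm: (2pm,3pm,2pm,5pm,4pm) (2pm,4pm,2pm,5pm,4pm) (2pm,4pm,3pm,5pm,4pm) (3pm,3pm,2pm,5pm,4pm) (3pm,4pm,2pm,5pm,4pm) (3pm,4pm,3pm,5pm,4pm) (4pm,3pm,2pm,5pm,4pm) — 7.
Summing: 2 + 7 = 9.

9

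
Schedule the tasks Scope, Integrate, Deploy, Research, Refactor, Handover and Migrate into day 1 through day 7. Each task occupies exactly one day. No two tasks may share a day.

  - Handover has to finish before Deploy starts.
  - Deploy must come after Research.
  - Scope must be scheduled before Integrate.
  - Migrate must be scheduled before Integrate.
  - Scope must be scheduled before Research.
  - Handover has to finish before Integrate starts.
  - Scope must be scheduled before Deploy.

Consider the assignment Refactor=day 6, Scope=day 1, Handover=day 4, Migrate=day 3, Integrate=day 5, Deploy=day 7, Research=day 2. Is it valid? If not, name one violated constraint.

Yes

Scope must be scheduled before Deploy — holds.
Scope must be scheduled before Research — holds.
Handover has to finish before Integrate starts — holds.
Deploy must come after Research — holds.
No two tasks may share a day — holds.
Handover has to finish before Deploy starts — holds.
Migrate must be scheduled before Integrate — holds.
Scope must be scheduled before Integrate — holds.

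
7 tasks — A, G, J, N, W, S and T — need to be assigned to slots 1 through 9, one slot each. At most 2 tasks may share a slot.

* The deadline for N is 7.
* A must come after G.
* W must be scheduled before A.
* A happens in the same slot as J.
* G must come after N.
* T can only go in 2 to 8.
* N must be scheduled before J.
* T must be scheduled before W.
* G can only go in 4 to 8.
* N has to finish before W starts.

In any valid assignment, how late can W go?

8

Precedence pushes W to at least 3; downstream work caps W at 8.
W at 8 is achievable: J in 9; W in 8; S in 1; T in 2; N in 1; A in 9; G in 4.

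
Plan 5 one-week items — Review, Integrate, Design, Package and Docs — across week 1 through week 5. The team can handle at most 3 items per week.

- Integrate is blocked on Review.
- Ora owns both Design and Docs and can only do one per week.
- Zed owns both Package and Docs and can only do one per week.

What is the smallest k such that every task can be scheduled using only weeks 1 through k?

2 weeks

The precedence chain requires at least 2 distinct weeks.
With at most 3 per week and 5 tasks, at least 2 weeks are needed.
2 works (last occupied week: week 2): for example Integrate -> week 2; Design -> week 1; Docs -> week 2; Package -> week 1; Review -> week 1.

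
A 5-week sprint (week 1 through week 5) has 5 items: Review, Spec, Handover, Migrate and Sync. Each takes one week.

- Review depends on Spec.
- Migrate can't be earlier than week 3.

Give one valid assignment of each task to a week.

Sync=week 1; Handover=week 1; Migrate=week 3; Spec=week 1; Review=week 2

Checking: Spec(week 1) before Review(week 2); Migrate=week 3 in [week 3,week 5].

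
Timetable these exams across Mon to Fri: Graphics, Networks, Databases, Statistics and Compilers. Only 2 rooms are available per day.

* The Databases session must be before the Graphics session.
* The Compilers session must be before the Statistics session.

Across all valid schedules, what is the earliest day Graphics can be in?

Tue

Precedence pushes Graphics to at least Tue.
Graphics at Tue is achievable: Graphics=Tue, Networks=Wed, Databases=Mon, Compilers=Mon, Statistics=Tue.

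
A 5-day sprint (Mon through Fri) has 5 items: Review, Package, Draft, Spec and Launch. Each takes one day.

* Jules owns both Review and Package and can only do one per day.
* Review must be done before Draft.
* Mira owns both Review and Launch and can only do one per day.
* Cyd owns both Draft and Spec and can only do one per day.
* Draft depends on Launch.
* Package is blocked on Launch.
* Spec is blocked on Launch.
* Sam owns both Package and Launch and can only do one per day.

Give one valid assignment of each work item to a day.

Spec in Tue, Draft in Wed, Launch in Mon, Review in Tue, Package in Wed

Checking: Launch(Mon) before Draft(Wed); Launch(Mon) before Spec(Tue); Launch(Mon) before Package(Wed); Review(Tue) before Draft(Wed); Draft(Wed) != Spec(Tue); Review(Tue) != Launch(Mon); Package(Wed) != Launch(Mon); Review(Tue) != Package(Wed).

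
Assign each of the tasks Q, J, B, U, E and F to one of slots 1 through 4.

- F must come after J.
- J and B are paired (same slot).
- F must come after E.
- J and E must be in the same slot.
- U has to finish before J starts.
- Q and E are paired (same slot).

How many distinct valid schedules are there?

4

Enumerating: B=2; U=1; Q=2; F=3; E=2; J=2 | F -> 4, U -> 1, Q -> 2, J -> 2, E -> 2, B -> 2 | J -> 3, E -> 3, F -> 4, U -> 1, Q -> 3, B -> 3 | Q -> 3; J -> 3; U -> 2; F -> 4; B -> 3; E -> 3.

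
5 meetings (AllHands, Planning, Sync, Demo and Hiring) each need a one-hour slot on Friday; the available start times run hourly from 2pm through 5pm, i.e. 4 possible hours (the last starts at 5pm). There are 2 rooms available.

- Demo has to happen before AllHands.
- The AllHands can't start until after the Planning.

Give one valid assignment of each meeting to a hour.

Planning -> 2pm; AllHands -> 3pm; Sync -> 3pm; Demo -> 2pm; Hiring -> 4pm

Checking: Planning(2pm) before AllHands(3pm); Demo(2pm) before AllHands(3pm); max 2 per hour (cap 2).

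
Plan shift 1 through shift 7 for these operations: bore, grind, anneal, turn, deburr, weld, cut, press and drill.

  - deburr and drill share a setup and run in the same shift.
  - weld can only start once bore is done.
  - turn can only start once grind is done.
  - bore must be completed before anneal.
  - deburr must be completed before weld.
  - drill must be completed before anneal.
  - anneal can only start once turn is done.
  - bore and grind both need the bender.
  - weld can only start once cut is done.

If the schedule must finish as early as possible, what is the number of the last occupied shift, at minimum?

The precedence chain requires at least 3 distinct shifts.
3 works (last occupied shift: shift 3): for example weld in shift 3; bore in shift 2; deburr in shift 1; grind in shift 1; press in shift 1; cut in shift 1; anneal in shift 3; turn in shift 2; drill in shift 1.

3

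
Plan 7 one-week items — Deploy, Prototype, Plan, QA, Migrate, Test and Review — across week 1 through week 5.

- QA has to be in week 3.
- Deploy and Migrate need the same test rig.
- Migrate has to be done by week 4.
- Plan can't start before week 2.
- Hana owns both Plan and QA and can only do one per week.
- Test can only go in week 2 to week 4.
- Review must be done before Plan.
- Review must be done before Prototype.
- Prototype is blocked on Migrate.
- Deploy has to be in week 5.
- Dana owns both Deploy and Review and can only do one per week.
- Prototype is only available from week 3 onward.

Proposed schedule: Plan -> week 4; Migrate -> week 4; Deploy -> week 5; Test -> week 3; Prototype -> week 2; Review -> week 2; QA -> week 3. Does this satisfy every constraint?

Invalid. Prototype is blocked on Migrate.

Hana owns both Plan and QA and can only do one per week — holds.
Dana owns both Deploy and Review and can only do one per week — holds.
QA has to be in week 3 — holds.
Deploy has to be in week 5 — holds.
Review must be done before Plan — holds.
Migrate has to be done by week 4 — holds.
Review must be done before Prototype — violated.
Prototype is blocked on Migrate — violated.
Test can only go in week 2 to week 4 — holds.
Prototype is only available from week 3 onward — violated.
Deploy and Migrate need the same test rig — holds.
Plan can't start before week 2 — holds.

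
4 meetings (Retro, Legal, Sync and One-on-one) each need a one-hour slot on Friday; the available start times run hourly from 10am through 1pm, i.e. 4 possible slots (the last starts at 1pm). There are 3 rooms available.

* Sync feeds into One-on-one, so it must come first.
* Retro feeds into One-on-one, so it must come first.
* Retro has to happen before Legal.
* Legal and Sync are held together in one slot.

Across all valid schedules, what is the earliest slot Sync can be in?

Sync must be in the same slot as Legal, which can't be before 11am, so Sync is at least 11am; downstream work caps Sync at 12pm.
Sync at 11am is achievable: One-on-one -> 12pm; Sync -> 11am; Retro -> 10am; Legal -> 11am.

11am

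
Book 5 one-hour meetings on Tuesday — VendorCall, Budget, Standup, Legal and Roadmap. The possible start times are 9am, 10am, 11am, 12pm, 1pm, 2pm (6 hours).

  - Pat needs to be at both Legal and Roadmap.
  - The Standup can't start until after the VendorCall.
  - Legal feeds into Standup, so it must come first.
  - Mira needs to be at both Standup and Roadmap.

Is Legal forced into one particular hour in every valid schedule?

Legal can be 9am (e.g. Standup in 10am; Legal in 9am; VendorCall in 9am; Budget in 9am; Roadmap in 11am) or 10am (e.g. Standup=11am, Legal=10am, VendorCall=9am, Roadmap=9am, Budget=9am).

No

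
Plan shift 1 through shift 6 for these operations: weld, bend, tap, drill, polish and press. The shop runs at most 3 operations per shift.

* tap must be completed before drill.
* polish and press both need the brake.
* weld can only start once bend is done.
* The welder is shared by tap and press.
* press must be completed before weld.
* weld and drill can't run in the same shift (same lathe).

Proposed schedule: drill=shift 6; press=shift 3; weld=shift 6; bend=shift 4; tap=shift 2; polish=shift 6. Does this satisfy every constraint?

The shop runs at most 3 operations per shift — holds.
press must be completed before weld — holds.
weld can only start once bend is done — holds.
weld and drill can't run in the same shift (same lathe) — violated.
tap must be completed before drill — holds.
polish and press both need the brake — holds.
The welder is shared by tap and press — holds.

No — it violates: weld and drill can't run in the same shift (same lathe)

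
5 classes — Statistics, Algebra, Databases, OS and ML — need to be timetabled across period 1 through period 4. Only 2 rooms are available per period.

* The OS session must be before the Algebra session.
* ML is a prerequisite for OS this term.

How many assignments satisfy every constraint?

Splitting on Statistics: it can be period 1 (13), period 2 (13), period 3 (13), period 4 (13). Listing each branch's schedules as (Algebra, Databases, OS, ML) by period number:
Statistics=period 1: (3,2,2,1) (3,3,2,1) (3,4,2,1) (4,1,3,2) (4,2,2,1) (4,2,3,1) (4,2,3,2) (4,3,2,1) (4,3,3,1) (4,3,3,2) (4,4,2,1) (4,4,3,1) (4,4,3,2) — 13.
Statistics=period 2: (3,1,2,1) (3,3,2,1) (3,4,2,1) (4,1,2,1) (4,1,3,1) (4,1,3,2) (4,2,3,1) (4,3,2,1) (4,3,3,1) (4,3,3,2) (4,4,2,1) (4,4,3,1) (4,4,3,2) — 13.
Statistics=period 3: (3,1,2,1) (3,2,2,1) (3,4,2,1) (4,1,2,1) (4,1,3,1) (4,1,3,2) (4,2,2,1) (4,2,3,1) (4,2,3,2) (4,3,2,1) (4,4,2,1) (4,4,3,1) (4,4,3,2) — 13.
Statistics=period 4: (3,1,2,1) (3,2,2,1) (3,3,2,1) (3,4,2,1) (4,1,2,1) (4,1,3,1) (4,1,3,2) (4,2,2,1) (4,2,3,1) (4,2,3,2) (4,3,2,1) (4,3,3,1) (4,3,3,2) — 13.
Summing: 13 + 13 + 13 + 13 = 52.

52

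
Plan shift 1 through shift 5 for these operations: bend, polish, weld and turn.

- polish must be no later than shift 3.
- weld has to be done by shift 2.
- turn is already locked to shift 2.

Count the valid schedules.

30

Splitting on bend: it can be shift 1 (6), shift 2 (6), shift 3 (6), shift 4 (6), shift 5 (6). Listing each branch's schedules as (polish, weld, turn) by shift number:
bend=shift 1: (1,1,2) (1,2,2) (2,1,2) (2,2,2) (3,1,2) (3,2,2) — 6.
bend=shift 2: (1,1,2) (1,2,2) (2,1,2) (2,2,2) (3,1,2) (3,2,2) — 6.
bend=shift 3: (1,1,2) (1,2,2) (2,1,2) (2,2,2) (3,1,2) (3,2,2) — 6.
bend=shift 4: (1,1,2) (1,2,2) (2,1,2) (2,2,2) (3,1,2) (3,2,2) — 6.
bend=shift 5: (1,1,2) (1,2,2) (2,1,2) (2,2,2) (3,1,2) (3,2,2) — 6.
Summing: 6 + 6 + 6 + 6 + 6 = 30.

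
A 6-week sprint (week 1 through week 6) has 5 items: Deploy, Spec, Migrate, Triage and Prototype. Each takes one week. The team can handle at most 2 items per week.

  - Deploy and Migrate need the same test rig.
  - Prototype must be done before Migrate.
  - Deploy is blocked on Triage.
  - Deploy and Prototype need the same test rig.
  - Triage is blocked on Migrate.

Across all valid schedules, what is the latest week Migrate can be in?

Precedence pushes Migrate to at least week 2; downstream work caps Migrate at week 4.
Migrate at week 4 is achievable: Triage -> week 5; Migrate -> week 4; Deploy -> week 6; Spec -> week 1; Prototype -> week 1.

week 4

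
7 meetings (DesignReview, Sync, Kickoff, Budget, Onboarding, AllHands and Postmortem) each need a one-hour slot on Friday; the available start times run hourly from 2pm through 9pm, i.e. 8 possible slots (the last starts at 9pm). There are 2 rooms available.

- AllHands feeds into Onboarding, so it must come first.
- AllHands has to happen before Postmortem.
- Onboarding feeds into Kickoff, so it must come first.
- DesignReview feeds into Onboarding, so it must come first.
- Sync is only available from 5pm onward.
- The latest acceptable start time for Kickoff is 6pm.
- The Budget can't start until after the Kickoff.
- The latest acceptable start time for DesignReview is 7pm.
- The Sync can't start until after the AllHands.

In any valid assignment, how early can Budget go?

Precedence pushes Budget to at least 5pm.
Budget at 5pm is achievable: DesignReview in 2pm; Postmortem in 3pm; Kickoff in 4pm; Sync in 5pm; AllHands in 2pm; Onboarding in 3pm; Budget in 5pm.

5pm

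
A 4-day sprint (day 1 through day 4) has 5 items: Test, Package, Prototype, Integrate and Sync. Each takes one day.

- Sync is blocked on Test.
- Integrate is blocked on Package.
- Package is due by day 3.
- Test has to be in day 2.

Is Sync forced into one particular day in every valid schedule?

No

Sync can be day 3 (e.g. Integrate -> day 2, Prototype -> day 1, Test -> day 2, Sync -> day 3, Package -> day 1) or day 4 (e.g. Prototype -> day 1, Integrate -> day 2, Sync -> day 4, Test -> day 2, Package -> day 1).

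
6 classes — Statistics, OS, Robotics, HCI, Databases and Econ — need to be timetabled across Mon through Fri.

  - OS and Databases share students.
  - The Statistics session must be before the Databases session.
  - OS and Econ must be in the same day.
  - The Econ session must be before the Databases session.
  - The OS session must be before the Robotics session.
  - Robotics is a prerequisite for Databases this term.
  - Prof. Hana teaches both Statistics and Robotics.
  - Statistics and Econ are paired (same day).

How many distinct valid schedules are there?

50

Splitting on Statistics: it can be Mon (30), Tue (15), Wed (5). Listing each branch's schedules as (OS, Robotics, HCI, Databases, Econ):
Statistics=Mon: (Mon,Tue,Mon,Wed,Mon) (Mon,Tue,Mon,Thu,Mon) (Mon,Tue,Mon,Fri,Mon) (Mon,Tue,Tue,Wed,Mon) (Mon,Tue,Tue,Thu,Mon) (Mon,Tue,Tue,Fri,Mon) (Mon,Tue,Wed,Wed,Mon) (Mon,Tue,Wed,Thu,Mon) (Mon,Tue,Wed,Fri,Mon) (Mon,Tue,Thu,Wed,Mon) (Mon,Tue,Thu,Thu,Mon) (Mon,Tue,Thu,Fri,Mon) (Mon,Tue,Fri,Wed,Mon) (Mon,Tue,Fri,Thu,Mon) (Mon,Tue,Fri,Fri,Mon) (Mon,Wed,Mon,Thu,Mon) (Mon,Wed,Mon,Fri,Mon) (Mon,Wed,Tue,Thu,Mon) (Mon,Wed,Tue,Fri,Mon) (Mon,Wed,Wed,Thu,Mon) (Mon,Wed,Wed,Fri,Mon) (Mon,Wed,Thu,Thu,Mon) (Mon,Wed,Thu,Fri,Mon) (Mon,Wed,Fri,Thu,Mon) (Mon,Wed,Fri,Fri,Mon) (Mon,Thu,Mon,Fri,Mon) (Mon,Thu,Tue,Fri,Mon) (Mon,Thu,Wed,Fri,Mon) (Mon,Thu,Thu,Fri,Mon) (Mon,Thu,Fri,Fri,Mon) — 30.
Statistics=Tue: (Tue,Wed,Mon,Thu,Tue) (Tue,Wed,Mon,Fri,Tue) (Tue,Wed,Tue,Thu,Tue) (Tue,Wed,Tue,Fri,Tue) (Tue,Wed,Wed,Thu,Tue) (Tue,Wed,Wed,Fri,Tue) (Tue,Wed,Thu,Thu,Tue) (Tue,Wed,Thu,Fri,Tue) (Tue,Wed,Fri,Thu,Tue) (Tue,Wed,Fri,Fri,Tue) (Tue,Thu,Mon,Fri,Tue) (Tue,Thu,Tue,Fri,Tue) (Tue,Thu,Wed,Fri,Tue) (Tue,Thu,Thu,Fri,Tue) (Tue,Thu,Fri,Fri,Tue) — 15.
Statistics=Wed: (Wed,Thu,Mon,Fri,Wed) (Wed,Thu,Tue,Fri,Wed) (Wed,Thu,Wed,Fri,Wed) (Wed,Thu,Thu,Fri,Wed) (Wed,Thu,Fri,Fri,Wed) — 5.
Summing: 30 + 15 + 5 = 50.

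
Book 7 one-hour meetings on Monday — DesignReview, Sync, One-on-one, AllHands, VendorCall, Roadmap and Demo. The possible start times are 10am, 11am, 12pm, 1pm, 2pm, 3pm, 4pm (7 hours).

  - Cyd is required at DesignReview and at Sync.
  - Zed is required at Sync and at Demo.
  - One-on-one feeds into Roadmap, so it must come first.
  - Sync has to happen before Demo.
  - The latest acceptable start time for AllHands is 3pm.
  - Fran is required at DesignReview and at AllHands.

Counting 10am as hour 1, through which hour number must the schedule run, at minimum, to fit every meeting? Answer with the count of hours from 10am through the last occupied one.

2

The precedence chain requires at least 2 distinct hours.
2 works (last occupied hour: 11am): for example VendorCall -> 10am, Roadmap -> 11am, Sync -> 10am, Demo -> 11am, AllHands -> 10am, One-on-one -> 10am, DesignReview -> 11am.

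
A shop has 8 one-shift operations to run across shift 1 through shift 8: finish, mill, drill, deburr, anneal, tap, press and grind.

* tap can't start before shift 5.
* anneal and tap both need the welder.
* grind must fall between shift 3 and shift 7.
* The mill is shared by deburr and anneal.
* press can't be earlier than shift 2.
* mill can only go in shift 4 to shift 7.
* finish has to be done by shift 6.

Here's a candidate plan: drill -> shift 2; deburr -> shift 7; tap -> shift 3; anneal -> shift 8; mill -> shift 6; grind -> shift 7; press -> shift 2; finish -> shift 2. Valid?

Invalid. tap can't start before shift 5.

press can't be earlier than shift 2 — holds.
anneal and tap both need the welder — holds.
The mill is shared by deburr and anneal — holds.
tap can't start before shift 5 — violated.
grind must fall between shift 3 and shift 7 — holds.
finish has to be done by shift 6 — holds.
mill can only go in shift 4 to shift 7 — holds.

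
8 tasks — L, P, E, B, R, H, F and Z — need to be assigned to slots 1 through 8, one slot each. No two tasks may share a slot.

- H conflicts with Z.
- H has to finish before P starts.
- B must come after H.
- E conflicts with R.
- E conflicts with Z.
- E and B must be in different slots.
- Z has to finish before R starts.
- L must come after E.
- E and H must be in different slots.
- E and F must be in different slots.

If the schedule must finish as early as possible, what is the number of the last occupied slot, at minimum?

The precedence chain requires at least 2 distinct slots.
With at most 1 per slot and 8 tasks, at least 8 slots are needed.
8 works (last occupied slot: 8): for example F in 8; H in 1; B in 5; R in 7; Z in 6; E in 2; P in 4; L in 3.

8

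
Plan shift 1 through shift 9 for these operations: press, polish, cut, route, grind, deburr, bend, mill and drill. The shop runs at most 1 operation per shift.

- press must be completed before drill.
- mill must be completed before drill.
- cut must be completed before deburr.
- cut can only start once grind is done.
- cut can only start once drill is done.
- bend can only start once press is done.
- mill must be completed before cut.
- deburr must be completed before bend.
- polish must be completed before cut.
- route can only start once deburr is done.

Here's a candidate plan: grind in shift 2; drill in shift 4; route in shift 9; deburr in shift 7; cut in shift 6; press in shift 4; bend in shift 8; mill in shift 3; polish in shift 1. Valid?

No — it violates: The shop runs at most 1 operation per shift

bend can only start once press is done — holds.
The shop runs at most 1 operation per shift — violated.
cut can only start once grind is done — holds.
mill must be completed before cut — holds.
deburr must be completed before bend — holds.
cut can only start once drill is done — holds.
press must be completed before drill — violated.
mill must be completed before drill — holds.
polish must be completed before cut — holds.
route can only start once deburr is done — holds.
cut must be completed before deburr — holds.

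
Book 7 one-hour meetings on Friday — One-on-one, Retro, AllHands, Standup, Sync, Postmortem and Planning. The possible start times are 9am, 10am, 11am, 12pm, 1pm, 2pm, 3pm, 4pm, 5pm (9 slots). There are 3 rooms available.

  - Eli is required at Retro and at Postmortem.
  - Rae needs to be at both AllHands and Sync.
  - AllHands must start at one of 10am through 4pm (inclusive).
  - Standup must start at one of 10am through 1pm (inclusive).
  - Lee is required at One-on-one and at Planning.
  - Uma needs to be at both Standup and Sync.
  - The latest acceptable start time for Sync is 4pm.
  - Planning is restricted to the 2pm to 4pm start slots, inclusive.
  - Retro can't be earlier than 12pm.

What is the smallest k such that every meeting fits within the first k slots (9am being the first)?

With at most 3 per slot and 7 meetings, at least 3 slots are needed.
Planning can't be placed before 2pm — that is slot 6 counting from 9am — so the schedule must run through at least 6 slots.
6 works (last occupied slot: 2pm): for example Sync=9am, Retro=12pm, One-on-one=9am, Standup=10am, AllHands=10am, Planning=2pm, Postmortem=9am.

6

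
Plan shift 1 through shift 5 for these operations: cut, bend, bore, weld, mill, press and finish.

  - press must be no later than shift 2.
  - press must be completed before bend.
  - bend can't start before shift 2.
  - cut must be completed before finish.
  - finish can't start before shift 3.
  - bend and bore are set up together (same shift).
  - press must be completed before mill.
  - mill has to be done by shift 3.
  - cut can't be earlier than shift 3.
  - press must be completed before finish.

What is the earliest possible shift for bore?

Bore must be in the same shift as bend, which can't be before shift 2, so bore is at least shift 2.
bore at shift 2 is achievable: bore=shift 2, cut=shift 3, bend=shift 2, finish=shift 4, press=shift 1, weld=shift 1, mill=shift 2.

shift 2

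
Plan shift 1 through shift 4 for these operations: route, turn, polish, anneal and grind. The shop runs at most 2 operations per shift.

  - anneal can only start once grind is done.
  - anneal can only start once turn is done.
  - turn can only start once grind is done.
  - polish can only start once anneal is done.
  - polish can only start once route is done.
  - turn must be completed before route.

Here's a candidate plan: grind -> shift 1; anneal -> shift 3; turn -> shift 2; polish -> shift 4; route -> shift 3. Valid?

polish can only start once anneal is done — holds.
The shop runs at most 2 operations per shift — holds.
anneal can only start once grind is done — holds.
polish can only start once route is done — holds.
turn must be completed before route — holds.
anneal can only start once turn is done — holds.
turn can only start once grind is done — holds.

Yes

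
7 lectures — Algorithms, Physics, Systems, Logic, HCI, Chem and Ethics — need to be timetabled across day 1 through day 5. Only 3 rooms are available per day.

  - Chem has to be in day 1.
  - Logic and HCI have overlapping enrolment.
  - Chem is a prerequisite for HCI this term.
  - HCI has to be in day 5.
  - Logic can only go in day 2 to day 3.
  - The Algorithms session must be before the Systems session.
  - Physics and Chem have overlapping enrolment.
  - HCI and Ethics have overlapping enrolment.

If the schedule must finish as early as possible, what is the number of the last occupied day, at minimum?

5

The precedence chain requires at least 2 distinct days.
With at most 3 per day and 7 lectures, at least 3 days are needed.
HCI can't be placed before day 5, so the schedule must run through at least day 5.
5 works (last occupied day: day 5): for example Ethics in day 1; Logic in day 2; Physics in day 2; Algorithms in day 1; Chem in day 1; HCI in day 5; Systems in day 2.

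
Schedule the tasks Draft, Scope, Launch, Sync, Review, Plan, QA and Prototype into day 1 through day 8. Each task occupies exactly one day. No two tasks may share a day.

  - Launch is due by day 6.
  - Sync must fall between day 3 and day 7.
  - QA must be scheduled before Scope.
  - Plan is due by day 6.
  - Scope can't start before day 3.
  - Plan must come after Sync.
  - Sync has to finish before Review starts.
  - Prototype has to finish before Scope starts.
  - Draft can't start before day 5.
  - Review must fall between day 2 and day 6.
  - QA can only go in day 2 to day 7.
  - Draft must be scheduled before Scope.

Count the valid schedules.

44

Splitting on Draft: it can be day 5 (6), day 6 (6), day 7 (32). Listing each branch's schedules as (Scope, Launch, Sync, Review, Plan, QA, Prototype) by day number:
Draft=day 5: (8,1,3,4,6,2,7) (8,1,3,4,6,7,2) (8,1,3,6,4,2,7) (8,1,3,6,4,7,2) (8,2,3,4,6,7,1) (8,2,3,6,4,7,1) — 6.
Draft=day 6: (8,1,3,4,5,2,7) (8,1,3,4,5,7,2) (8,1,3,5,4,2,7) (8,1,3,5,4,7,2) (8,2,3,4,5,7,1) (8,2,3,5,4,7,1) — 6.
Draft=day 7: (8,1,3,4,5,2,6) (8,1,3,4,5,6,2) (8,1,3,4,6,2,5) (8,1,3,4,6,5,2) (8,1,3,5,4,2,6) (8,1,3,5,4,6,2) (8,1,3,5,6,2,4) (8,1,3,5,6,4,2) (8,1,3,6,4,2,5) (8,1,3,6,4,5,2) (8,1,3,6,5,2,4) (8,1,3,6,5,4,2) (8,1,4,5,6,2,3) (8,1,4,5,6,3,2) (8,1,4,6,5,2,3) (8,1,4,6,5,3,2) (8,2,3,4,5,6,1) (8,2,3,4,6,5,1) (8,2,3,5,4,6,1) (8,2,3,5,6,4,1) (8,2,3,6,4,5,1) (8,2,3,6,5,4,1) (8,2,4,5,6,3,1) (8,2,4,6,5,3,1) (8,3,4,5,6,2,1) (8,3,4,6,5,2,1) (8,4,3,5,6,2,1) (8,4,3,6,5,2,1) (8,5,3,4,6,2,1) (8,5,3,6,4,2,1) (8,6,3,4,5,2,1) (8,6,3,5,4,2,1) — 32.
Summing: 6 + 6 + 32 = 44.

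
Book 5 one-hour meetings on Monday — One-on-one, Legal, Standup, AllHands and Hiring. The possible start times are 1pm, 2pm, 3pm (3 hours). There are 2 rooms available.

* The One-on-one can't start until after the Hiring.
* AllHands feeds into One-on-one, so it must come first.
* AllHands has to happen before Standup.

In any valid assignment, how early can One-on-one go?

2pm

Precedence pushes One-on-one to at least 2pm.
One-on-one at 2pm is achievable: AllHands=1pm, One-on-one=2pm, Legal=3pm, Hiring=1pm, Standup=2pm.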